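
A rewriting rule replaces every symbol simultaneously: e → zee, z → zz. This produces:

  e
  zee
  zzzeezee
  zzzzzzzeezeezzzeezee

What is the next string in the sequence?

zzzzzzzzzzzzzzzeezeezzzeezeezzzzzzzeezeezzzeezee

Replace each of the 20 characters of zzzzzzzeezeezzzeezee in place — zz zz zz zz zz zz zz zee zee zz zee zee zz zz zz zee zee zz zee zee — and concatenate.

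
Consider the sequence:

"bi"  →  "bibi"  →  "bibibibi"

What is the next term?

Each string is two copies of the previous one concatenated.
Doubling bibibibi:

bibibibibibibibi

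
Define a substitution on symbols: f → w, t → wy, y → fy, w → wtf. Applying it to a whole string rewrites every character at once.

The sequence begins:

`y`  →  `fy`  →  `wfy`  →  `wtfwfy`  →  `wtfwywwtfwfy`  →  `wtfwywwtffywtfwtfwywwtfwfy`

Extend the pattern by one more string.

Applying the rule to each of the 26 symbols of wtfwywwtffywtfwtfwywwtfwfy gives the pieces wtf wy w wtf fy wtf wtf wy w w fy wtf wy w wtf wy w wtf fy wtf wtf wy w wtf w fy, which concatenate to the answer.

wtfwywwtffywtfwtfwywwfywtfwywwtfwywwtffywtfwtfwywwtfwfy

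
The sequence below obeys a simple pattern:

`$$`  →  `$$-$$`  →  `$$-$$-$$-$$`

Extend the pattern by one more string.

$$-$$-$$-$$-$$-$$-$$-$$

s(k+1) = s(k)·-·s(k) — each term doubles the last with '-' between the halves.
One more doubling of $$-$$-$$-$$ gives the answer.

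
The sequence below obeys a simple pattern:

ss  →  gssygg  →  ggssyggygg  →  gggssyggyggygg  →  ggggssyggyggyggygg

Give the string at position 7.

Each term wraps the previous one in g on the left and ygg on the right.
From ggggssyggyggyggygg, 2 further steps: ggggssyggyggyggygg → gggggssyggyggyggyggygg → (answer).

ggggggssyggyggyggyggyggygg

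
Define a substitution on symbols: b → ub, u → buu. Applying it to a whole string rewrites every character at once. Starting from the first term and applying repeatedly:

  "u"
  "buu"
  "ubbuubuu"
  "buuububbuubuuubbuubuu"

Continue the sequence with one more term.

ubbuubuubuuubbuuububbuubuuubbuubuubuuububbuubuuubbuubuu

φ(buuububbuubuuubbuubuu) expands symbol-by-symbol to ub buu buu buu ub buu ub ub buu buu ub buu buu buu ub ub buu buu ub buu buu; joining the 21 pieces gives the next term.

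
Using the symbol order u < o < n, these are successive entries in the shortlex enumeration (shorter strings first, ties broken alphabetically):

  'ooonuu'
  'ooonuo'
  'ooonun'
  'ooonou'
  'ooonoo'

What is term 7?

Continuing the enumeration 2 steps past ooonoo: ooonoo → ooonon → (answer).

ooonnu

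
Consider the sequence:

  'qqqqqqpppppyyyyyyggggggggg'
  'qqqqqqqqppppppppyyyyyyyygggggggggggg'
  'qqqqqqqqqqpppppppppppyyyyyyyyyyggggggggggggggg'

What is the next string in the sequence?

The n-th term is 2n+2 q's then 3n-1 p's then 2n+2 y's then 3n+3 g's, where the shown terms are n = 2, 3, 4.
For the next term, n = 5, so the run lengths are 12, 14, 12, 18.

qqqqqqqqqqqqppppppppppppppyyyyyyyyyyyygggggggggggggggggg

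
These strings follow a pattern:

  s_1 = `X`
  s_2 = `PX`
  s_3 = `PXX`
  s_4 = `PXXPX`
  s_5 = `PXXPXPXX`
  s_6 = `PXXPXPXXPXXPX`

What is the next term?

PXXPXPXXPXXPXPXXPXPXX

From term 3 onward, concatenate the last term with the second-to-last: PX·X = PXX, PXX·PX = PXXPX, …
The next term joins PXXPXPXXPXXPX and PXXPXPXX.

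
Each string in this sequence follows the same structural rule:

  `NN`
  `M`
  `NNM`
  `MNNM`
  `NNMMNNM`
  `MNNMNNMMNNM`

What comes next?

NNMMNNMMNNMNNMMNNM

This is a Fibonacci-style word recurrence s(k) = s(k−2)·s(k−1): e.g. NN·M = NNM.
Continuing: NNMMNNM · MNNMNNMMNNM gives term 7.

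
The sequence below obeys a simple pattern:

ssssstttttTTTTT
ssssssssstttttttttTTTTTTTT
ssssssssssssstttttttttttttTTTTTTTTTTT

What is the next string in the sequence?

ssssssssssssssssstttttttttttttttttTTTTTTTTTTTTTT

Term n consists of 4n+1 s's, followed by 4n+1 t's, followed by 3n+2 T's (n = 1, 2, …).
Setting n = 4 gives 17, 17, 14 characters in each block.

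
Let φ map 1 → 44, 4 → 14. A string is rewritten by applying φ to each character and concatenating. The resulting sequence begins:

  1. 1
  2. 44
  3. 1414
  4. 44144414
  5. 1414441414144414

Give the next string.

φ(1414441414144414) expands symbol-by-symbol to 44 14 44 14 14 14 44 14 44 14 44 14 14 14 44 14; joining the 16 pieces gives the next term.

44144414141444144414441414144414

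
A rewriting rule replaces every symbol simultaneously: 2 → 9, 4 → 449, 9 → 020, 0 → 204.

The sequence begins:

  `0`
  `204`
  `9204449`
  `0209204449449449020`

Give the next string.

Rewriting the 19 symbols of 0209204449449449020 one by one yields 204 9 204 020 9 204 449 449 449 020 449 449 020 449 449 020 204 9 204; concatenated:

204920402092044494494490204494490204494490202049204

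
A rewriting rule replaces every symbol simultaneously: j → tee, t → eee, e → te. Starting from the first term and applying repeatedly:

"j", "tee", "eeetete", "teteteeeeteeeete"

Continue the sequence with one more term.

Replace each of the 16 characters of teteteeeeteeeete in place — eee te eee te eee te te te te eee te te te te eee te — and concatenate.

eeeteeeeteeeeteteteteeeeteteteteeeete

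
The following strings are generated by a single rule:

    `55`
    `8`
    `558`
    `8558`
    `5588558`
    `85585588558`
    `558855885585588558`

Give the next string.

85585588558558855885585588558

This is a Fibonacci-style word recurrence s(k) = s(k−2)·s(k−1): e.g. 55·8 = 558.
So term 8 is 85585588558·558855885585588558.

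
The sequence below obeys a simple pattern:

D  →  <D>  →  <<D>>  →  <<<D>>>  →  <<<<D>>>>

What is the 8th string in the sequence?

<<<<<<<D>>>>>>>

Every step adds < to the front and > to the end of the previous string.
From <<<<D>>>>, 3 further steps: <<<<D>>>> → <<<<<D>>>>> → <<<<<<D>>>>>> → (answer).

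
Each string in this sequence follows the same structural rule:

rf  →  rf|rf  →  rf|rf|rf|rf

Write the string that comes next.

s(k+1) = s(k)·|·s(k) — each term doubles the last with '|' between the halves.
So the next term is two copies of rf|rf|rf|rf with '|' between the halves.

rf|rf|rf|rf|rf|rf|rf|rf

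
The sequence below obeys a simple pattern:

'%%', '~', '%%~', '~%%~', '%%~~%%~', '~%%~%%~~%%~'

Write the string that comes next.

%%~~%%~~%%~%%~~%%~

From term 3 onward, concatenate the second-to-last term with the last: %%·~ = %%~, ~·%%~ = ~%%~, …
The next term joins %%~~%%~ and ~%%~%%~~%%~.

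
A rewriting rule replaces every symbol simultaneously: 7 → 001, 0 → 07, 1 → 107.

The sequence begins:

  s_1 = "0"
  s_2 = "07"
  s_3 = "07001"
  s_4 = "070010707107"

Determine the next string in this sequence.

070010707107070010700110707001

Expanding 070010707107: 0→07, 7→001, 0→07, 0→07, 1→107, 0→07, 7→001, 0→07, 7→001, 1→107, 0→07, 7→001. Concatenated: 07 001 07 07 107 07 001 07 001 107 07 001.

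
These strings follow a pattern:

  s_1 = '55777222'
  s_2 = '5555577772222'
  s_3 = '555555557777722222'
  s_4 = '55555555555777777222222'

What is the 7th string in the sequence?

55555555555555555555777777777222222222

Each string has the form 5^{3n-1} 7^{n+2} 2^{n+2} (n = 1, 2, …).
For term 7, n = 7, so the run lengths are 20, 9, 9.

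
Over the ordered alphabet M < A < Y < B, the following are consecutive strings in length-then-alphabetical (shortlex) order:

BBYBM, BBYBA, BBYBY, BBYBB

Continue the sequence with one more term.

The successor of BBYBB increments the rightmost position that isn't already B and resets every position after it to M.

BBBMM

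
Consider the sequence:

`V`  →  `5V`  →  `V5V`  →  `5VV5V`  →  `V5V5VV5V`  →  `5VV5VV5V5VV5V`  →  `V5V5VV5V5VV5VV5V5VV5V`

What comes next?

5VV5VV5V5VV5VV5V5VV5V5VV5VV5V5VV5V

This is a Fibonacci-style word recurrence s(k) = s(k−2)·s(k−1): e.g. V·5V = V5V.
So term 8 is 5VV5VV5V5VV5V·V5V5VV5V5VV5VV5V5VV5V.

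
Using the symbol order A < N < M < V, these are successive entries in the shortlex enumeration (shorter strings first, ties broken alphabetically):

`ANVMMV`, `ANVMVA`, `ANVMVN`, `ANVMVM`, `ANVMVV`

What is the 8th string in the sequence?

ANVVAM

Continuing the enumeration 3 steps past ANVMVV: ANVMVV → ANVVAA → ANVVAN → (answer).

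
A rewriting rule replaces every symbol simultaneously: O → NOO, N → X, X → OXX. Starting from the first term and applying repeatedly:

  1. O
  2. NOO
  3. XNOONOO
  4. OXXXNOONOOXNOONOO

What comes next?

NOOOXXOXXOXXXNOONOOXNOONOOOXXXNOONOOXNOONOO

Applying the rule to each of the 17 symbols of OXXXNOONOOXNOONOO gives the pieces NOO OXX OXX OXX X NOO NOO X NOO NOO OXX X NOO NOO X NOO NOO, which concatenate to the answer.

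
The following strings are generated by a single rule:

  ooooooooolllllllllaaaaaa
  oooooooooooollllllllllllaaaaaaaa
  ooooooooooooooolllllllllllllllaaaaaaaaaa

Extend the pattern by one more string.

oooooooooooooooooollllllllllllllllllaaaaaaaaaaaa

Each string has the form o^{3n} l^{3n} a^{2n}, where the shown terms are n = 3, 4, 5.
At n = 6 the blocks have lengths 18, 18, 12.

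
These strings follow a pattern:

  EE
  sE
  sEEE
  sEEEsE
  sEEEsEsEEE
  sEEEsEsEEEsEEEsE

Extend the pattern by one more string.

From term 3 onward, concatenate the last term with the second-to-last: sE·EE = sEEE, sEEE·sE = sEEEsE, …
The next term joins sEEEsEsEEEsEEEsE and sEEEsEsEEE.

sEEEsEsEEEsEEEsEsEEEsEsEEE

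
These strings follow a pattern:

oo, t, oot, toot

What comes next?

From term 3 onward, concatenate the second-to-last term with the last: oo·t = oot, t·oot = toot, …
The next term joins oot and toot.

oottoot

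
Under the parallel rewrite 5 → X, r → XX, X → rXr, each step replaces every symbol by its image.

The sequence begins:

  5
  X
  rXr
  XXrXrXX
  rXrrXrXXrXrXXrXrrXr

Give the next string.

Rewriting the 19 symbols of rXrrXrXXrXrXXrXrrXr one by one yields XX rXr XX XX rXr XX rXr rXr XX rXr XX rXr rXr XX rXr XX XX rXr XX; concatenated:

XXrXrXXXXrXrXXrXrrXrXXrXrXXrXrrXrXXrXrXXXXrXrXX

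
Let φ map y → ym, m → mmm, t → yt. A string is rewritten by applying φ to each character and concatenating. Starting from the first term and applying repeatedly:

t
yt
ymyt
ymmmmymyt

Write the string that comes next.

Expanding ymmmmymyt: y→ym, m→mmm, m→mmm, m→mmm, m→mmm, y→ym, m→mmm, y→ym, t→yt. Concatenated: ym mmm mmm mmm mmm ym mmm ym yt.

ymmmmmmmmmmmmmymmmmymyt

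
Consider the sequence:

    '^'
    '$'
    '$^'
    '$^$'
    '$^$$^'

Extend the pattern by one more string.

$^$$^$^$

This is a Fibonacci-style word recurrence s(k) = s(k−1)·s(k−2): e.g. $·^ = $^.
The next term joins $^$$^ and $^$.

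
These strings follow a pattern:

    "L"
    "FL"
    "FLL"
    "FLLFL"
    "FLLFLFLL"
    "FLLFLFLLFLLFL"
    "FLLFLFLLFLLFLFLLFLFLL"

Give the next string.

From term 3 onward, concatenate the last term with the second-to-last: FL·L = FLL, FLL·FL = FLLFL, …
Continuing: FLLFLFLLFLLFLFLLFLFLL · FLLFLFLLFLLFL gives term 8.

FLLFLFLLFLLFLFLLFLFLLFLLFLFLLFLLFL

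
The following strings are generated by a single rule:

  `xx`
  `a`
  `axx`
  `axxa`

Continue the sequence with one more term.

axxaaxx

Each term (from the third on) is the previous term followed by the one before it: term 3 = a·xx = axx.
So term 5 is axxa·axx.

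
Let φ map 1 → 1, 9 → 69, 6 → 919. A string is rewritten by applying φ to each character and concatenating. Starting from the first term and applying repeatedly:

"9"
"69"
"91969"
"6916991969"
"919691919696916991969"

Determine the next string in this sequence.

691699196916916991969919691919696916991969

Applying the rule to each of the 21 symbols of 919691919696916991969 gives the pieces 69 1 69 919 69 1 69 1 69 919 69 919 69 1 919 69 69 1 69 919 69, which concatenate to the answer.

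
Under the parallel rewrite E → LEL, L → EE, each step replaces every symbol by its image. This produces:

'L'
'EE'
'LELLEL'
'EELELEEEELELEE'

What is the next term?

Replace each of the 14 characters of EELELEEEELELEE in place — LEL LEL EE LEL EE LEL LEL LEL LEL EE LEL EE LEL LEL — and concatenate.

LELLELEELELEELELLELLELLELEELELEELELLEL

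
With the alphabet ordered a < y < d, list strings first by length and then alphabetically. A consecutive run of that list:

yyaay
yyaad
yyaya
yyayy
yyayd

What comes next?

yyada

The successor of yyayd increments the rightmost position that isn't already d and resets every position after it to a.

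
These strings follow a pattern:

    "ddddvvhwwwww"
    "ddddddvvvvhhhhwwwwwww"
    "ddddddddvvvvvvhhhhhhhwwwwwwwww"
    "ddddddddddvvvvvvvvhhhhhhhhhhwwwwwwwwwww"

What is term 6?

The n-th term is 2n+2 d's then 2n v's then 3n-2 h's then 2n+3 w's (n = 1, 2, …).
Setting n = 6 gives 14, 12, 16, 15 characters in each block.

ddddddddddddddvvvvvvvvvvvvhhhhhhhhhhhhhhhhwwwwwwwwwwwwwww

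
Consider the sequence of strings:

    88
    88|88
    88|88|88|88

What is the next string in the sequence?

Every step duplicates the string with '|' between the halves.
So the next term is two copies of 88|88|88|88 with '|' between the halves.

88|88|88|88|88|88|88|88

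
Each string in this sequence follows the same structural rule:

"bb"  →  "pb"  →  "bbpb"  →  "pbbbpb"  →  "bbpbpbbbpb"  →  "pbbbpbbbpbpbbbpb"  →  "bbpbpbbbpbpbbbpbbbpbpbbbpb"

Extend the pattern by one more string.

pbbbpbbbpbpbbbpbbbpbpbbbpbpbbbpbbbpbpbbbpb

This is a Fibonacci-style word recurrence s(k) = s(k−2)·s(k−1): e.g. bb·pb = bbpb.
Continuing: pbbbpbbbpbpbbbpb · bbpbpbbbpbpbbbpbbbpbpbbbpb gives term 8.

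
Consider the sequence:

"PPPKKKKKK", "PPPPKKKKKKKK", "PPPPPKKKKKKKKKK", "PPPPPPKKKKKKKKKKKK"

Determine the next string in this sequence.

PPPPPPPKKKKKKKKKKKKKK

Term n consists of n P's, followed by 2n K's, where the shown terms are n = 3, 4, 5, 6.
At n = 7 the blocks have lengths 7, 14.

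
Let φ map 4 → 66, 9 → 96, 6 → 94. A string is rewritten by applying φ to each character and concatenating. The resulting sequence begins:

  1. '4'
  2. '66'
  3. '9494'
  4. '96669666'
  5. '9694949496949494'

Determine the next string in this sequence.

96949666966696669694966696669666

Replace each of the 16 characters of 9694949496949494 in place — 96 94 96 66 96 66 96 66 96 94 96 66 96 66 96 66 — and concatenate.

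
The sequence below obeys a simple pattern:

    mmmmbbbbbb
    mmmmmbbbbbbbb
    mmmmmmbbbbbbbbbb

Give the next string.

mmmmmmmbbbbbbbbbbbb

Term n consists of n+1 m's, followed by 2n b's, where the shown terms are n = 3, 4, 5.
At n = 6 the blocks have lengths 7, 12.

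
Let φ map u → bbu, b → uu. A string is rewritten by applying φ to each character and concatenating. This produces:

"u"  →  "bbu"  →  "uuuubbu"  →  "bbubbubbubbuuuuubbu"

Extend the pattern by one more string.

Applying the rule to each of the 19 symbols of bbubbubbubbuuuuubbu gives the pieces uu uu bbu uu uu bbu uu uu bbu uu uu bbu bbu bbu bbu bbu uu uu bbu, which concatenate to the answer.

uuuubbuuuuubbuuuuubbuuuuubbubbubbubbubbuuuuubbu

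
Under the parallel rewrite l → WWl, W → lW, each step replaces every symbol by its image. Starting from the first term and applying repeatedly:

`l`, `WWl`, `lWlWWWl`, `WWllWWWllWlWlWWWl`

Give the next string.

lWlWWWlWWllWlWlWWWlWWllWWWllWWWllWlWlWWWl

Applying the rule to each of the 17 symbols of WWllWWWllWlWlWWWl gives the pieces lW lW WWl WWl lW lW lW WWl WWl lW WWl lW WWl lW lW lW WWl, which concatenate to the answer.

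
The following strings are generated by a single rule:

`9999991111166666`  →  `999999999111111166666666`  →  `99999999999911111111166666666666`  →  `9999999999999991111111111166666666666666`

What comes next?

999999999999999999111111111111166666666666666666

The n-th term is 3n+3 9's then 2n+3 1's then 3n+2 6's (n = 1, 2, …).
For the next term, n = 5, so the run lengths are 18, 13, 17.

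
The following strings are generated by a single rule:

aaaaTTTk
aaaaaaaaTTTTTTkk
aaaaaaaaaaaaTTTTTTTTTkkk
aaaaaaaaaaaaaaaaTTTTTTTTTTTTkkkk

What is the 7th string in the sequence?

Each string has the form a^{4n} T^{3n} k^{n} (n = 1, 2, …).
Setting n = 7 gives 28, 21, 7 characters in each block.

aaaaaaaaaaaaaaaaaaaaaaaaaaaaTTTTTTTTTTTTTTTTTTTTTkkkkkkk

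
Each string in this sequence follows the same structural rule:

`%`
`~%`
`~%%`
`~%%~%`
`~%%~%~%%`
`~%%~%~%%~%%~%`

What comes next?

From term 3 onward, concatenate the last term with the second-to-last: ~%·% = ~%%, ~%%·~% = ~%%~%, …
The next term joins ~%%~%~%%~%%~% and ~%%~%~%%.

~%%~%~%%~%%~%~%%~%~%%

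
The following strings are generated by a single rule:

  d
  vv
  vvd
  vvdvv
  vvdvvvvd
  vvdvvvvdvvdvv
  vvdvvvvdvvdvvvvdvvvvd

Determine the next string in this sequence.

vvdvvvvdvvdvvvvdvvvvdvvdvvvvdvvdvv

Each term (from the third on) is the previous term followed by the one before it: term 3 = vv·d = vvd.
Continuing: vvdvvvvdvvdvvvvdvvvvd · vvdvvvvdvvdvv gives term 8.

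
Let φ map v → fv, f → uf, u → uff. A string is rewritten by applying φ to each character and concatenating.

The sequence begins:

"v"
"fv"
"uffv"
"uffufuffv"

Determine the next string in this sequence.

Expanding uffufuffv: u→uff, f→uf, f→uf, u→uff, f→uf, u→uff, f→uf, f→uf, v→fv. Concatenated: uff uf uf uff uf uff uf uf fv.

uffufufuffufuffufuffv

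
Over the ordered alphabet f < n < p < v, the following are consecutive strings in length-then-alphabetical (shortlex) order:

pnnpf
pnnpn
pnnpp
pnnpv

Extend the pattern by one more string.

pnnvf

Treat pnnpv as a base-4 numeral over the given alphabet and add one, carrying through any trailing v's.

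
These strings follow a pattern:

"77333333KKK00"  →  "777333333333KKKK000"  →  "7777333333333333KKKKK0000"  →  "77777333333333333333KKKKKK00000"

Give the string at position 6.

The n-th term is n 7's then 3n 3's then n+1 K's then n 0's, where the shown terms are n = 2, 3, 4, 5.
Setting n = 7 gives 7, 21, 8, 7 characters in each block.

7777777333333333333333333333KKKKKKKK0000000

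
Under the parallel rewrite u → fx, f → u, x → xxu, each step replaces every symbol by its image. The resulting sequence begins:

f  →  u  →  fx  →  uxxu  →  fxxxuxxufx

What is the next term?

uxxuxxuxxufxxxuxxufxuxxu

Rewriting each symbol of fxxxuxxufx: f→u, x→xxu, x→xxu, x→xxu, u→fx, x→xxu, x→xxu, u→fx, f→u, x→xxu, which concatenates to u xxu xxu xxu fx xxu xxu fx u xxu.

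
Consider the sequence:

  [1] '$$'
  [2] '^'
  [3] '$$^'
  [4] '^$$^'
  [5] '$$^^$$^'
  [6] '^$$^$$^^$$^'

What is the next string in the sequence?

From term 3 onward, concatenate the second-to-last term with the last: $$·^ = $$^, ^·$$^ = ^$$^, …
The next term joins $$^^$$^ and ^$$^$$^^$$^.

$$^^$$^^$$^$$^^$$^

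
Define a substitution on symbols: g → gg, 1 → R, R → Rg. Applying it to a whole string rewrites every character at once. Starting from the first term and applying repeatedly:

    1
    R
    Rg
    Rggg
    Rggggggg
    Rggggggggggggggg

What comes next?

Rewriting the 16 symbols of Rggggggggggggggg one by one yields Rg gg gg gg gg gg gg gg gg gg gg gg gg gg gg gg; concatenated:

Rggggggggggggggggggggggggggggggg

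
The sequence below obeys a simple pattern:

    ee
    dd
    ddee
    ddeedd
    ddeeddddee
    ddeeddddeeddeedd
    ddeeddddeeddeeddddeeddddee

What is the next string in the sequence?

ddeeddddeeddeeddddeeddddeeddeeddddeeddeedd

This is a Fibonacci-style word recurrence s(k) = s(k−1)·s(k−2): e.g. dd·ee = ddee.
So term 8 is ddeeddddeeddeeddddeeddddee·ddeeddddeeddeedd.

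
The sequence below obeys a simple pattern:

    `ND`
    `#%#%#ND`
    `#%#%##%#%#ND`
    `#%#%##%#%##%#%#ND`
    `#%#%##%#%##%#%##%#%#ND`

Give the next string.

Each term is the previous one with #%#%# prepended.
Applying this once more to #%#%##%#%##%#%##%#%#ND:

#%#%##%#%##%#%##%#%##%#%#ND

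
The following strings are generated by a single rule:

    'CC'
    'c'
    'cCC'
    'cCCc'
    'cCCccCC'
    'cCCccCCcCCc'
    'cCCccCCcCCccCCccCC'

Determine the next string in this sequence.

cCCccCCcCCccCCccCCcCCccCCcCCc

From term 3 onward, concatenate the last term with the second-to-last: c·CC = cCC, cCC·c = cCCc, …
Continuing: cCCccCCcCCccCCccCC · cCCccCCcCCc gives term 8.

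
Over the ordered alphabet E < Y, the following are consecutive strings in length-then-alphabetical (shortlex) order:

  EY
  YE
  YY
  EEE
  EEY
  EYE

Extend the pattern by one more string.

EYY

The successor of EYE increments the rightmost position that isn't already Y and resets every position after it to E.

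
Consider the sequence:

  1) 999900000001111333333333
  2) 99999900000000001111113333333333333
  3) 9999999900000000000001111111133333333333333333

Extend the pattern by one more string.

999999999900000000000000001111111111333333333333333333333

Each string has the form 9^{2n} 0^{3n+1} 1^{2n} 3^{4n+1}, where the shown terms are n = 2, 3, 4.
Setting n = 5 gives 10, 16, 10, 21 characters in each block.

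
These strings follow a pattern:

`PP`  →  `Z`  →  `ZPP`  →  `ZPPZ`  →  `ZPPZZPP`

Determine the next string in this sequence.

Each term (from the third on) is the previous term followed by the one before it: term 3 = Z·PP = ZPP.
So term 6 is ZPPZZPP·ZPPZ.

ZPPZZPPZPPZ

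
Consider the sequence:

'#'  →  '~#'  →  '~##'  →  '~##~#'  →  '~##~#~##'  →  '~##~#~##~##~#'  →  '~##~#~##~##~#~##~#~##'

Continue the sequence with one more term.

This is a Fibonacci-style word recurrence s(k) = s(k−1)·s(k−2): e.g. ~#·# = ~##.
So term 8 is ~##~#~##~##~#~##~#~##·~##~#~##~##~#.

~##~#~##~##~#~##~#~##~##~#~##~##~#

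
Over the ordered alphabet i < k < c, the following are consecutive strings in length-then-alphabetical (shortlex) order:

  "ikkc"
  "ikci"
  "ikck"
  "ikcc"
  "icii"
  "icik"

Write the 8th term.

icki

Stepping forward 2 times from icik: icik → icic, then the target.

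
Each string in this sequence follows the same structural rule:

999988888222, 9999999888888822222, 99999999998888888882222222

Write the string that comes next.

Reading off run lengths: 9 runs 4, 7, 10; 8 runs 5, 7, 9; 2 runs 3, 5, 7 — each is linear in n, where the shown terms are n = 2, 3, 4.
At n = 5 the blocks have lengths 13, 11, 9.

999999999999988888888888222222222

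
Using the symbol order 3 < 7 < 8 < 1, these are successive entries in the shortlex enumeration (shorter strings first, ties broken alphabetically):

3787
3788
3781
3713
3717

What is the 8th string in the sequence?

Continuing the enumeration 3 steps past 3717: 3717 → 3718 → 3711 → (answer).

3833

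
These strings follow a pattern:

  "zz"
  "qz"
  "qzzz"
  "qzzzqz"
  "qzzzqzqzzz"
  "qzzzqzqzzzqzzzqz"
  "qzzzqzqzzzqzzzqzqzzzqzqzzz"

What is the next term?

qzzzqzqzzzqzzzqzqzzzqzqzzzqzzzqzqzzzqzzzqz

From term 3 onward, concatenate the last term with the second-to-last: qz·zz = qzzz, qzzz·qz = qzzzqz, …
The next term joins qzzzqzqzzzqzzzqzqzzzqzqzzz and qzzzqzqzzzqzzzqz.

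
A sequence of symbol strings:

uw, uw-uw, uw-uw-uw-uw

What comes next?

Each string is two copies of the previous one joined by '-'.
So the next term is two copies of uw-uw-uw-uw with '-' between the halves.

uw-uw-uw-uw-uw-uw-uw-uw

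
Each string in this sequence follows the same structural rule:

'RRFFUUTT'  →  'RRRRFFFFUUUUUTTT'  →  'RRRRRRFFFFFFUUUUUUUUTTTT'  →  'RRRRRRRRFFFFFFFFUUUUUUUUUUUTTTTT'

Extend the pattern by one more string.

Reading off run lengths: R runs 2, 4, 6, 8; F runs 2, 4, 6, 8; U runs 2, 5, 8, 11; T runs 2, 3, 4, 5 — each is linear in n (n = 1, 2, …).
For the next term, n = 5, so the run lengths are 10, 10, 14, 6.

RRRRRRRRRRFFFFFFFFFFUUUUUUUUUUUUUUTTTTTT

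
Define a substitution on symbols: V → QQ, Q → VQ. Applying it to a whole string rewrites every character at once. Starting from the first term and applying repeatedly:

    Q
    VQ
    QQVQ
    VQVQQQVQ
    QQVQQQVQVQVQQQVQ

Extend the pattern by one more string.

Applying the rule to each of the 16 symbols of QQVQQQVQVQVQQQVQ gives the pieces VQ VQ QQ VQ VQ VQ QQ VQ QQ VQ QQ VQ VQ VQ QQ VQ, which concatenate to the answer.

VQVQQQVQVQVQQQVQQQVQQQVQVQVQQQVQ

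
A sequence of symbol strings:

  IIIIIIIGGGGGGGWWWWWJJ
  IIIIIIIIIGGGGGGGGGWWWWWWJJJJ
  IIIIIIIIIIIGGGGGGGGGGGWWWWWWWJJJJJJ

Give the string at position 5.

Term n consists of 2n+3 I's, followed by 2n+3 G's, followed by n+3 W's, followed by 2n-2 J's, where the shown terms are n = 2, 3, 4.
Setting n = 6 gives 15, 15, 9, 10 characters in each block.

IIIIIIIIIIIIIIIGGGGGGGGGGGGGGGWWWWWWWWWJJJJJJJJJJ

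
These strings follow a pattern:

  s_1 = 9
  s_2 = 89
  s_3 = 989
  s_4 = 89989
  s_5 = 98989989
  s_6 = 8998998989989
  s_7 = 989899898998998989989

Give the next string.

8998998989989989899898998998989989

From term 3 onward, concatenate the second-to-last term with the last: 9·89 = 989, 89·989 = 89989, …
So term 8 is 8998998989989·989899898998998989989.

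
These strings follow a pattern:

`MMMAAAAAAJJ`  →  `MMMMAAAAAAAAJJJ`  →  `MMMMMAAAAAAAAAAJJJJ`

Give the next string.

MMMMMMAAAAAAAAAAAAJJJJJ

The n-th term is n M's then 2n A's then n-1 J's, where the shown terms are n = 3, 4, 5.
At n = 6 the blocks have lengths 6, 12, 5.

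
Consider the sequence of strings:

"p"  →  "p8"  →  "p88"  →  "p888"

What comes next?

p8888

Every step adds 8 to the end: s(k+1) = s(k)·8.
So the next term is p888·8.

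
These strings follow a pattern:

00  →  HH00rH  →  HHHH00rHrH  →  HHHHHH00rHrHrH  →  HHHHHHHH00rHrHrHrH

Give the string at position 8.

Each term wraps the previous one in HH on the left and rH on the right.
From HHHHHHHH00rHrHrHrH, 3 further steps: HHHHHHHH00rHrHrHrH → HHHHHHHHHH00rHrHrHrHrH → HHHHHHHHHHHH00rHrHrHrHrHrH → (answer).

HHHHHHHHHHHHHH00rHrHrHrHrHrHrH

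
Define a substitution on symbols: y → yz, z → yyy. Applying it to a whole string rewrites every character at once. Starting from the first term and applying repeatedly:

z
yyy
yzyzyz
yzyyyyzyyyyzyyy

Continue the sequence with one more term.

φ(yzyyyyzyyyyzyyy) expands symbol-by-symbol to yz yyy yz yz yz yz yyy yz yz yz yz yyy yz yz yz; joining the 15 pieces gives the next term.

yzyyyyzyzyzyzyyyyzyzyzyzyyyyzyzyz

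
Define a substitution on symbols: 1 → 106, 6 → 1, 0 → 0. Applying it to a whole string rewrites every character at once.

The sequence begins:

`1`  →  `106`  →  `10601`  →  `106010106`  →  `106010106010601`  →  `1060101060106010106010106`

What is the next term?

Replace each of the 25 characters of 1060101060106010106010106 in place — 106 0 1 0 106 0 106 0 1 0 106 0 1 0 106 0 106 0 1 0 106 0 106 0 1 — and concatenate.

10601010601060101060101060106010106010601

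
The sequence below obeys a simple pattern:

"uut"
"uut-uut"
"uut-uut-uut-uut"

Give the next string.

Every step duplicates the string with '-' between the halves.
Doubling uut-uut-uut-uut with '-' between the halves:

uut-uut-uut-uut-uut-uut-uut-uut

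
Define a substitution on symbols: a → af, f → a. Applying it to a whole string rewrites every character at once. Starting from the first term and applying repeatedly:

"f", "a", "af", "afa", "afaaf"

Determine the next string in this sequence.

afaafafa

Expanding afaaf: a→af, f→a, a→af, a→af, f→a. Concatenated: af a af af a.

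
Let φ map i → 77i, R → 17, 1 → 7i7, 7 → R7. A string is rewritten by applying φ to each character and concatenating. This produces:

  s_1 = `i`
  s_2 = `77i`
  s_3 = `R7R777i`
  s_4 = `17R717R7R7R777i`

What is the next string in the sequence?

7i7R717R77i7R717R717R717R7R7R777i

φ(17R717R7R7R777i) expands symbol-by-symbol to 7i7 R7 17 R7 7i7 R7 17 R7 17 R7 17 R7 R7 R7 77i; joining the 15 pieces gives the next term.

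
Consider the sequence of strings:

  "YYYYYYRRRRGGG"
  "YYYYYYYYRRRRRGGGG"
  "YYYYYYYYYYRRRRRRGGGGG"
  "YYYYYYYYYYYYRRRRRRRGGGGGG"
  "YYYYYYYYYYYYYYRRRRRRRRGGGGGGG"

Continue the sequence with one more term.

The n-th term is 2n+2 Y's then n+2 R's then n+1 G's, where the shown terms are n = 2, 3, 4, 5, 6.
At n = 7 the blocks have lengths 16, 9, 8.

YYYYYYYYYYYYYYYYRRRRRRRRRGGGGGGGG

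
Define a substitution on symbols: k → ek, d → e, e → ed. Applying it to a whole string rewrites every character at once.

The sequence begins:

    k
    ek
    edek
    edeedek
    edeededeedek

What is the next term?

edeededeedeededeedek

Apply φ to edeededeedek symbol by symbol: e→ed, d→e, e→ed, e→ed, d→e, e→ed, d→e, e→ed, e→ed, d→e, e→ed, k→ek; joined: ed e ed ed e ed e ed ed e ed ek.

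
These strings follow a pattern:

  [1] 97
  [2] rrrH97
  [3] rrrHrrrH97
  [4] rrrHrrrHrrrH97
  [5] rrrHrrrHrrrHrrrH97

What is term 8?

rrrHrrrHrrrHrrrHrrrHrrrHrrrH97

Each term is the previous one with rrrH prepended.
From rrrHrrrHrrrHrrrH97, 3 further steps: rrrHrrrHrrrHrrrH97 → rrrHrrrHrrrHrrrHrrrH97 → rrrHrrrHrrrHrrrHrrrHrrrH97 → (answer).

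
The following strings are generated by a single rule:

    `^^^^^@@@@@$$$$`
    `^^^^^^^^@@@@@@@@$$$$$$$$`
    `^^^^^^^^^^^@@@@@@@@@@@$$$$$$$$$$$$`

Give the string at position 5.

^^^^^^^^^^^^^^^^^@@@@@@@@@@@@@@@@@$$$$$$$$$$$$$$$$$$$$

Reading off run lengths: ^ runs 5, 8, 11; @ runs 5, 8, 11; $ runs 4, 8, 12 — each is linear in n (n = 1, 2, …).
Setting n = 5 gives 17, 17, 20 characters in each block.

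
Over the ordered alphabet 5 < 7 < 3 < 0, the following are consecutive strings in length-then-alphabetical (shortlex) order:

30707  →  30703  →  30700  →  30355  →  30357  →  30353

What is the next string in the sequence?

30350

The successor of 30353 increments the rightmost position that isn't already 0 and resets every position after it to 5.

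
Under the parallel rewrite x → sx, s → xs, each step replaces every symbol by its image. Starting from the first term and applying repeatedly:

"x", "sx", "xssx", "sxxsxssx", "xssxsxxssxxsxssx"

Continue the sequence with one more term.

φ(xssxsxxssxxsxssx) expands symbol-by-symbol to sx xs xs sx xs sx sx xs xs sx sx xs sx xs xs sx; joining the 16 pieces gives the next term.

sxxsxssxxssxsxxsxssxsxxssxxsxssx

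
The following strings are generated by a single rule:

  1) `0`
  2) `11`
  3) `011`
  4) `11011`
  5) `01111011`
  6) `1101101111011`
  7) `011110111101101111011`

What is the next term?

1101101111011011110111101101111011

This is a Fibonacci-style word recurrence s(k) = s(k−2)·s(k−1): e.g. 0·11 = 011.
Continuing: 1101101111011 · 011110111101101111011 gives term 8.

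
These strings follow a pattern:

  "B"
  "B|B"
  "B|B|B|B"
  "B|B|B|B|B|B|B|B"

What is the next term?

B|B|B|B|B|B|B|B|B|B|B|B|B|B|B|B

s(k+1) = s(k)·|·s(k) — each term doubles the last with '|' between the halves.
One more doubling of B|B|B|B|B|B|B|B gives the answer.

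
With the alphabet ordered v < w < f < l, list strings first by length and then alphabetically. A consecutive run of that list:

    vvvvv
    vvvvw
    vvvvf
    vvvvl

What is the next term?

Treat vvvvl as a base-4 numeral over the given alphabet and add one, carrying through any trailing l's.

vvvwv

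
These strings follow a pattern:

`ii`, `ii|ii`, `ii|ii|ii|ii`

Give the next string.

Every step duplicates the string with '|' between the halves.
Doubling ii|ii|ii|ii with '|' between the halves:

ii|ii|ii|ii|ii|ii|ii|ii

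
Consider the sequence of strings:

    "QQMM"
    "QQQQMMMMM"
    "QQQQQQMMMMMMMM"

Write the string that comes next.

Term n consists of 2n Q's, followed by 3n-1 M's (n = 1, 2, …).
At n = 4 the blocks have lengths 8, 11.

QQQQQQQQMMMMMMMMMMM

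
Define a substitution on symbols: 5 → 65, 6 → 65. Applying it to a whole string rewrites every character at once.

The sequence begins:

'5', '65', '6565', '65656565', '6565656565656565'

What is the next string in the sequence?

Rewriting the 16 symbols of 6565656565656565 one by one yields 65 65 65 65 65 65 65 65 65 65 65 65 65 65 65 65; concatenated:

65656565656565656565656565656565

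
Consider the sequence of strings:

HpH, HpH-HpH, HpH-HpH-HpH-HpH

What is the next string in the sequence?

s(k+1) = s(k)·-·s(k) — each term doubles the last with '-' between the halves.
So the next term is two copies of HpH-HpH-HpH-HpH with '-' between the halves.

HpH-HpH-HpH-HpH-HpH-HpH-HpH-HpH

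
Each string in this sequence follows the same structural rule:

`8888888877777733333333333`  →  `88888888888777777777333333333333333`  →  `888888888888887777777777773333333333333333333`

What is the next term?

8888888888888888877777777777777733333333333333333333333

The n-th term is 3n+2 8's then 3n 7's then 4n+3 3's, where the shown terms are n = 2, 3, 4.
For the next term, n = 5, so the run lengths are 17, 15, 23.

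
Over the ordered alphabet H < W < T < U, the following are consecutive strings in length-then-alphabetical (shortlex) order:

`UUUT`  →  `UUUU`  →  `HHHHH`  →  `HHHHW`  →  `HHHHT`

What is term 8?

Advancing 3 positions from HHHHT through HHHHT → HHHHU → HHHWH reaches term 8.

HHHWW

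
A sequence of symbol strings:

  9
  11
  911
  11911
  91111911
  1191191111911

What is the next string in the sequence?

911119111191191111911

Each term (from the third on) is the two preceding terms concatenated in order: term 3 = 9·11 = 911.
The next term joins 91111911 and 1191191111911.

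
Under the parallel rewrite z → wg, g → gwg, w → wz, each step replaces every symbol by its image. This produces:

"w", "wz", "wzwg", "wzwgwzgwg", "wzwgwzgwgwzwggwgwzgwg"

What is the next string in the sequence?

Replace each of the 21 characters of wzwgwzgwgwzwggwgwzgwg in place — wz wg wz gwg wz wg gwg wz gwg wz wg wz gwg gwg wz gwg wz wg gwg wz gwg — and concatenate.

wzwgwzgwgwzwggwgwzgwgwzwgwzgwggwgwzgwgwzwggwgwzgwg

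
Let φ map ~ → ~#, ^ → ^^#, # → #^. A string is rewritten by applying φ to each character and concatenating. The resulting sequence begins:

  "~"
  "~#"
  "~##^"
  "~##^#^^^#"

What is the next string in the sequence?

Rewriting each symbol of ~##^#^^^#: ~→~#, #→#^, #→#^, ^→^^#, #→#^, ^→^^#, ^→^^#, ^→^^#, #→#^, which concatenates to ~# #^ #^ ^^# #^ ^^# ^^# ^^# #^.

~##^#^^^##^^^#^^#^^##^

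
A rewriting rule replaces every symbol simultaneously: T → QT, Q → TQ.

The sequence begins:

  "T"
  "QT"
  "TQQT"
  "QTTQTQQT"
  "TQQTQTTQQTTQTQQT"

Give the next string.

QTTQTQQTTQQTQTTQTQQTQTTQQTTQTQQT

Applying the rule to each of the 16 symbols of TQQTQTTQQTTQTQQT gives the pieces QT TQ TQ QT TQ QT QT TQ TQ QT QT TQ QT TQ TQ QT, which concatenate to the answer.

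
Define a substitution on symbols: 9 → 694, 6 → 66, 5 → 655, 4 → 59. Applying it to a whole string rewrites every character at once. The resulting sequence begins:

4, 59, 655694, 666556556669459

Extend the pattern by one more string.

Rewriting the 15 symbols of 666556556669459 one by one yields 66 66 66 655 655 66 655 655 66 66 66 694 59 655 694; concatenated:

6666666556556665565566666669459655694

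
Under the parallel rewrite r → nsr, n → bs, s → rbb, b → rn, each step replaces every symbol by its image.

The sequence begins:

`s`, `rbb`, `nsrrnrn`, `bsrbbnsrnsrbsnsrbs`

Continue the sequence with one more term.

rnrbbnsrrnrnbsrbbnsrbsrbbnsrrnrbbbsrbbnsrrnrbb

Replace each of the 18 characters of bsrbbnsrnsrbsnsrbs in place — rn rbb nsr rn rn bs rbb nsr bs rbb nsr rn rbb bs rbb nsr rn rbb — and concatenate.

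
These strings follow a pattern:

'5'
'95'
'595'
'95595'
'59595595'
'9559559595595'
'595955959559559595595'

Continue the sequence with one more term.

This is a Fibonacci-style word recurrence s(k) = s(k−2)·s(k−1): e.g. 5·95 = 595.
The next term joins 9559559595595 and 595955959559559595595.

9559559595595595955959559559595595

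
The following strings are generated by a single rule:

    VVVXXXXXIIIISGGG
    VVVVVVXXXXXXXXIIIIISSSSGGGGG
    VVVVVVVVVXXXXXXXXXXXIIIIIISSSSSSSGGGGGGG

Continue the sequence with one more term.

VVVVVVVVVVVVXXXXXXXXXXXXXXIIIIIIISSSSSSSSSSGGGGGGGGG

Each string has the form V^{3n} X^{3n+2} I^{n+3} S^{3n-2} G^{2n+1} (n = 1, 2, …).
For the next term, n = 4, so the run lengths are 12, 14, 7, 10, 9.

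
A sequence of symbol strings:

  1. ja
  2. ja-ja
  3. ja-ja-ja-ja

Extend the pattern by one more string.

Every step duplicates the string with '-' between the halves.
One more doubling of ja-ja-ja-ja gives the answer.

ja-ja-ja-ja-ja-ja-ja-ja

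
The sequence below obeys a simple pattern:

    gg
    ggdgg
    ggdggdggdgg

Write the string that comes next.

ggdggdggdggdggdggdggdgg

s(k+1) = s(k)·d·s(k) — each term doubles the last with 'd' between the halves.
One more doubling of ggdggdggdgg gives the answer.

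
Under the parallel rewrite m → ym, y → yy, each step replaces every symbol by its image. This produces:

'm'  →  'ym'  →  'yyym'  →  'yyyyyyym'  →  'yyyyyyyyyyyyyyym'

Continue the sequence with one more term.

yyyyyyyyyyyyyyyyyyyyyyyyyyyyyyym

Applying the rule to each of the 16 symbols of yyyyyyyyyyyyyyym gives the pieces yy yy yy yy yy yy yy yy yy yy yy yy yy yy yy ym, which concatenate to the answer.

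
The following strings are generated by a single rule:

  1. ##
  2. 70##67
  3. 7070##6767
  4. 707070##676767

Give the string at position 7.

707070707070##676767676767

Every step adds 70 to the front and 67 to the end of the previous string.
From 707070##676767, 3 further steps: 707070##676767 → 70707070##67676767 → 7070707070##6767676767 → (answer).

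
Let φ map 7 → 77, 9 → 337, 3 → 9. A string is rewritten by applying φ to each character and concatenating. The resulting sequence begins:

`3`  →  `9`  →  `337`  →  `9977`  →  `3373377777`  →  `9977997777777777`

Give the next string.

337337777733733777777777777777777777

Replace each of the 16 characters of 9977997777777777 in place — 337 337 77 77 337 337 77 77 77 77 77 77 77 77 77 77 — and concatenate.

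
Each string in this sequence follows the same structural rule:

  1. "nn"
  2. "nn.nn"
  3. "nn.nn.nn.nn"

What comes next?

Every step duplicates the string with '.' between the halves.
Doubling nn.nn.nn.nn with '.' between the halves:

nn.nn.nn.nn.nn.nn.nn.nn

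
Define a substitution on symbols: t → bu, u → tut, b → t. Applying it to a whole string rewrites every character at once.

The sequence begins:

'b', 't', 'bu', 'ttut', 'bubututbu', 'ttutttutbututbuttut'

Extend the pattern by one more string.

φ(ttutttutbututbuttut) expands symbol-by-symbol to bu bu tut bu bu bu tut bu t tut bu tut bu t tut bu bu tut bu; joining the 19 pieces gives the next term.

bubututbububututbuttutbututbuttutbubututbu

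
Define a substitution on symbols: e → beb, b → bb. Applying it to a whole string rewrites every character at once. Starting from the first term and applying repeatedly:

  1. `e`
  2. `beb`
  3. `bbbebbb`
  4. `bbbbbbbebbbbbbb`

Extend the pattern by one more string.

φ(bbbbbbbebbbbbbb) expands symbol-by-symbol to bb bb bb bb bb bb bb beb bb bb bb bb bb bb bb; joining the 15 pieces gives the next term.

bbbbbbbbbbbbbbbebbbbbbbbbbbbbbb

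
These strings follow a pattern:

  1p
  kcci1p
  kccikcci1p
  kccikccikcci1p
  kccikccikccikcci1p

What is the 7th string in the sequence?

kccikccikccikccikccikcci1p

The strings grow by a fixed prefix kcci each time.
From kccikccikccikcci1p, 2 further steps: kccikccikccikcci1p → kccikccikccikccikcci1p → (answer).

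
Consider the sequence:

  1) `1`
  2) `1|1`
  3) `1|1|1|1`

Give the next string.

Every step duplicates the string with '|' between the halves.
Doubling 1|1|1|1 with '|' between the halves:

1|1|1|1|1|1|1|1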